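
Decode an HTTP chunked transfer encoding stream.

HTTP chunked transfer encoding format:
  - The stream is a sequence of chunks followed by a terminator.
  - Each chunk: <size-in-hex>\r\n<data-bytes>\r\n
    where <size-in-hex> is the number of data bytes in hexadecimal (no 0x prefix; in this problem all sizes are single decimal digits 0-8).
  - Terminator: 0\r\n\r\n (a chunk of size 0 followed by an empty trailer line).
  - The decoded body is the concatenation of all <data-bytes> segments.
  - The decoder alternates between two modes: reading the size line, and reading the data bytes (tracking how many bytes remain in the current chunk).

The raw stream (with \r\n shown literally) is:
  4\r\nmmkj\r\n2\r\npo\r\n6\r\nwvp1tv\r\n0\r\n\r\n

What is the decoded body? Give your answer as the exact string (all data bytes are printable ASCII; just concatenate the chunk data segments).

Answer: mmkjpowvp1tv

Derivation:
Chunk 1: stream[0..1]='4' size=0x4=4, data at stream[3..7]='mmkj' -> body[0..4], body so far='mmkj'
Chunk 2: stream[9..10]='2' size=0x2=2, data at stream[12..14]='po' -> body[4..6], body so far='mmkjpo'
Chunk 3: stream[16..17]='6' size=0x6=6, data at stream[19..25]='wvp1tv' -> body[6..12], body so far='mmkjpowvp1tv'
Chunk 4: stream[27..28]='0' size=0 (terminator). Final body='mmkjpowvp1tv' (12 bytes)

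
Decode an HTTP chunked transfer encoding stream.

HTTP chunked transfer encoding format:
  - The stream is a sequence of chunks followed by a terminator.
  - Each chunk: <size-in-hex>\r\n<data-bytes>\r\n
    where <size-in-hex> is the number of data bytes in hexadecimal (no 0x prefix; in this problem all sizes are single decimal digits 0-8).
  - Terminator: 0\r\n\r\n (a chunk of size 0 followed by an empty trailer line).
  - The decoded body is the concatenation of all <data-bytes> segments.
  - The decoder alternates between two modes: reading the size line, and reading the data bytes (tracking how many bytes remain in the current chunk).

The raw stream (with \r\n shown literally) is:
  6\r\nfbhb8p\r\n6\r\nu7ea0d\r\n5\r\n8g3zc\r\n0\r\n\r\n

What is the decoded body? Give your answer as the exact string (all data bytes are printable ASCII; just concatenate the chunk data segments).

Answer: fbhb8pu7ea0d8g3zc

Derivation:
Chunk 1: stream[0..1]='6' size=0x6=6, data at stream[3..9]='fbhb8p' -> body[0..6], body so far='fbhb8p'
Chunk 2: stream[11..12]='6' size=0x6=6, data at stream[14..20]='u7ea0d' -> body[6..12], body so far='fbhb8pu7ea0d'
Chunk 3: stream[22..23]='5' size=0x5=5, data at stream[25..30]='8g3zc' -> body[12..17], body so far='fbhb8pu7ea0d8g3zc'
Chunk 4: stream[32..33]='0' size=0 (terminator). Final body='fbhb8pu7ea0d8g3zc' (17 bytes)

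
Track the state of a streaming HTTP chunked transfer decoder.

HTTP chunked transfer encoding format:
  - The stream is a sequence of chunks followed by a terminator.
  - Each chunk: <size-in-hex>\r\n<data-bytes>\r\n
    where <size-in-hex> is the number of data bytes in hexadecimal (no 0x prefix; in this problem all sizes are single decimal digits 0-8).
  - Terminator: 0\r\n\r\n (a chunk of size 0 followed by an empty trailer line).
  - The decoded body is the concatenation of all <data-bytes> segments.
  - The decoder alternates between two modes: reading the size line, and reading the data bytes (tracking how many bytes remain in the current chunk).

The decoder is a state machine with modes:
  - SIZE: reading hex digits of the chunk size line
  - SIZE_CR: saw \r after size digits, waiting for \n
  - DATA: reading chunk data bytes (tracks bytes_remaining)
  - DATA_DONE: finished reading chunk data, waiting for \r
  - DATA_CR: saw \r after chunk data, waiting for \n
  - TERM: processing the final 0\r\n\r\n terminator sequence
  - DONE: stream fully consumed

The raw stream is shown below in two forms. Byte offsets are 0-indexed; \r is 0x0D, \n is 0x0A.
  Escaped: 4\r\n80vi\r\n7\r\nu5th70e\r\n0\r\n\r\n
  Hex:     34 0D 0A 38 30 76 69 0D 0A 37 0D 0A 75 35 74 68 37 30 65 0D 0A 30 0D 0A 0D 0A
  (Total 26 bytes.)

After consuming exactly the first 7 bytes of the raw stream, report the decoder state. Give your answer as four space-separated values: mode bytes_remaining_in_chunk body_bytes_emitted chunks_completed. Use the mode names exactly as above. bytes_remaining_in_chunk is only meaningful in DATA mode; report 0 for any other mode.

Answer: DATA_DONE 0 4 0

Derivation:
Byte 0 = '4': mode=SIZE remaining=0 emitted=0 chunks_done=0
Byte 1 = 0x0D: mode=SIZE_CR remaining=0 emitted=0 chunks_done=0
Byte 2 = 0x0A: mode=DATA remaining=4 emitted=0 chunks_done=0
Byte 3 = '8': mode=DATA remaining=3 emitted=1 chunks_done=0
Byte 4 = '0': mode=DATA remaining=2 emitted=2 chunks_done=0
Byte 5 = 'v': mode=DATA remaining=1 emitted=3 chunks_done=0
Byte 6 = 'i': mode=DATA_DONE remaining=0 emitted=4 chunks_done=0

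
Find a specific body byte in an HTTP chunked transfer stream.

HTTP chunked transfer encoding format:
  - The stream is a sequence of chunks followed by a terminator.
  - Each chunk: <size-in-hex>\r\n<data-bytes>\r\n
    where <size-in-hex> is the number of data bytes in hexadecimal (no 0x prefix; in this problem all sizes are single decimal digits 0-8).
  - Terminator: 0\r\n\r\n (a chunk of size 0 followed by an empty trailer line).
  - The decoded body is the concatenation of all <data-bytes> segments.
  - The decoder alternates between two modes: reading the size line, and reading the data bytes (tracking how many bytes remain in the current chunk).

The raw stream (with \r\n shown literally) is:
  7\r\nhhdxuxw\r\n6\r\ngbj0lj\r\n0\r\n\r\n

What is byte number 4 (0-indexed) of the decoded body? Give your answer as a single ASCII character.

Chunk 1: stream[0..1]='7' size=0x7=7, data at stream[3..10]='hhdxuxw' -> body[0..7], body so far='hhdxuxw'
Chunk 2: stream[12..13]='6' size=0x6=6, data at stream[15..21]='gbj0lj' -> body[7..13], body so far='hhdxuxwgbj0lj'
Chunk 3: stream[23..24]='0' size=0 (terminator). Final body='hhdxuxwgbj0lj' (13 bytes)
Body byte 4 = 'u'

Answer: u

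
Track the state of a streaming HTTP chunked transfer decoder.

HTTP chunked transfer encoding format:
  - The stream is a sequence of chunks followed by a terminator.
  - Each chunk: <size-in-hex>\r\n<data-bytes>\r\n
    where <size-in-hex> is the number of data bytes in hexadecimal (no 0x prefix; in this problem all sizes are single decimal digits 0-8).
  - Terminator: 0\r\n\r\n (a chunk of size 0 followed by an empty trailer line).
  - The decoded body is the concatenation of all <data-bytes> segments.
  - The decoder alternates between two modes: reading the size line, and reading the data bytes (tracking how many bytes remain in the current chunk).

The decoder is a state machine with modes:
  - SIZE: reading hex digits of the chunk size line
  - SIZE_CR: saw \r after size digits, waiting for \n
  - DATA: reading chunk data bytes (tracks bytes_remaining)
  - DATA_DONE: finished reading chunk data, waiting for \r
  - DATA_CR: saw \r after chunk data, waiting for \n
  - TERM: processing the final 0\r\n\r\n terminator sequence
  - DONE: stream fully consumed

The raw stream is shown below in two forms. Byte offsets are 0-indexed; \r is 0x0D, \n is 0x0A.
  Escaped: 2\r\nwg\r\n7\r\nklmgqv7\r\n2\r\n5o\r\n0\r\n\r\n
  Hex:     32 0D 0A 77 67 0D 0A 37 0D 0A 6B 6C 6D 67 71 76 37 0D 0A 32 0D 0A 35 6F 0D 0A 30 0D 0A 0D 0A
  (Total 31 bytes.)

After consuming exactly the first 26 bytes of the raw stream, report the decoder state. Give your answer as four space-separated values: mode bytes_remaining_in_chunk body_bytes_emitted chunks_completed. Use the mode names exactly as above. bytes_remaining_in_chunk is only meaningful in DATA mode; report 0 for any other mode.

Answer: SIZE 0 11 3

Derivation:
Byte 0 = '2': mode=SIZE remaining=0 emitted=0 chunks_done=0
Byte 1 = 0x0D: mode=SIZE_CR remaining=0 emitted=0 chunks_done=0
Byte 2 = 0x0A: mode=DATA remaining=2 emitted=0 chunks_done=0
Byte 3 = 'w': mode=DATA remaining=1 emitted=1 chunks_done=0
Byte 4 = 'g': mode=DATA_DONE remaining=0 emitted=2 chunks_done=0
Byte 5 = 0x0D: mode=DATA_CR remaining=0 emitted=2 chunks_done=0
Byte 6 = 0x0A: mode=SIZE remaining=0 emitted=2 chunks_done=1
Byte 7 = '7': mode=SIZE remaining=0 emitted=2 chunks_done=1
Byte 8 = 0x0D: mode=SIZE_CR remaining=0 emitted=2 chunks_done=1
Byte 9 = 0x0A: mode=DATA remaining=7 emitted=2 chunks_done=1
Byte 10 = 'k': mode=DATA remaining=6 emitted=3 chunks_done=1
Byte 11 = 'l': mode=DATA remaining=5 emitted=4 chunks_done=1
Byte 12 = 'm': mode=DATA remaining=4 emitted=5 chunks_done=1
Byte 13 = 'g': mode=DATA remaining=3 emitted=6 chunks_done=1
Byte 14 = 'q': mode=DATA remaining=2 emitted=7 chunks_done=1
Byte 15 = 'v': mode=DATA remaining=1 emitted=8 chunks_done=1
Byte 16 = '7': mode=DATA_DONE remaining=0 emitted=9 chunks_done=1
Byte 17 = 0x0D: mode=DATA_CR remaining=0 emitted=9 chunks_done=1
Byte 18 = 0x0A: mode=SIZE remaining=0 emitted=9 chunks_done=2
Byte 19 = '2': mode=SIZE remaining=0 emitted=9 chunks_done=2
Byte 20 = 0x0D: mode=SIZE_CR remaining=0 emitted=9 chunks_done=2
Byte 21 = 0x0A: mode=DATA remaining=2 emitted=9 chunks_done=2
Byte 22 = '5': mode=DATA remaining=1 emitted=10 chunks_done=2
Byte 23 = 'o': mode=DATA_DONE remaining=0 emitted=11 chunks_done=2
Byte 24 = 0x0D: mode=DATA_CR remaining=0 emitted=11 chunks_done=2
Byte 25 = 0x0A: mode=SIZE remaining=0 emitted=11 chunks_done=3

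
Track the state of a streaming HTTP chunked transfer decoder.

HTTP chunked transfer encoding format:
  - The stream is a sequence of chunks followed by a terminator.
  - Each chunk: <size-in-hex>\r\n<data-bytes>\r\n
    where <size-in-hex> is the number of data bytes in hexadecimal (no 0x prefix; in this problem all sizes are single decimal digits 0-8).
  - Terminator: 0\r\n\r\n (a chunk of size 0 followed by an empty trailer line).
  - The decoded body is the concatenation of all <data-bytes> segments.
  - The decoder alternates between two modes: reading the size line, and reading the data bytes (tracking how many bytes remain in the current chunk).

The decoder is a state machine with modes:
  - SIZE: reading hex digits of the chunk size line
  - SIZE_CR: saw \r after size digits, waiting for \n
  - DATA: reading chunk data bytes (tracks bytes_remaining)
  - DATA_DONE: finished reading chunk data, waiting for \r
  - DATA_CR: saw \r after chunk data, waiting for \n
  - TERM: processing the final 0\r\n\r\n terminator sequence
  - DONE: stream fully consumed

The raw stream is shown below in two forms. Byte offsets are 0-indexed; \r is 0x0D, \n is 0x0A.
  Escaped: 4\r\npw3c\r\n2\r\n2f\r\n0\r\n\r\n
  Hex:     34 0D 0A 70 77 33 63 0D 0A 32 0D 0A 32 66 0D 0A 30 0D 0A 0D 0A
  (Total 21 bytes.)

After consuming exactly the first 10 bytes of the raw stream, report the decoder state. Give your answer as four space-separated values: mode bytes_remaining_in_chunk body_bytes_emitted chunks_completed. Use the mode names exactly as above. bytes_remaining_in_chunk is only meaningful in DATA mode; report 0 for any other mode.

Answer: SIZE 0 4 1

Derivation:
Byte 0 = '4': mode=SIZE remaining=0 emitted=0 chunks_done=0
Byte 1 = 0x0D: mode=SIZE_CR remaining=0 emitted=0 chunks_done=0
Byte 2 = 0x0A: mode=DATA remaining=4 emitted=0 chunks_done=0
Byte 3 = 'p': mode=DATA remaining=3 emitted=1 chunks_done=0
Byte 4 = 'w': mode=DATA remaining=2 emitted=2 chunks_done=0
Byte 5 = '3': mode=DATA remaining=1 emitted=3 chunks_done=0
Byte 6 = 'c': mode=DATA_DONE remaining=0 emitted=4 chunks_done=0
Byte 7 = 0x0D: mode=DATA_CR remaining=0 emitted=4 chunks_done=0
Byte 8 = 0x0A: mode=SIZE remaining=0 emitted=4 chunks_done=1
Byte 9 = '2': mode=SIZE remaining=0 emitted=4 chunks_done=1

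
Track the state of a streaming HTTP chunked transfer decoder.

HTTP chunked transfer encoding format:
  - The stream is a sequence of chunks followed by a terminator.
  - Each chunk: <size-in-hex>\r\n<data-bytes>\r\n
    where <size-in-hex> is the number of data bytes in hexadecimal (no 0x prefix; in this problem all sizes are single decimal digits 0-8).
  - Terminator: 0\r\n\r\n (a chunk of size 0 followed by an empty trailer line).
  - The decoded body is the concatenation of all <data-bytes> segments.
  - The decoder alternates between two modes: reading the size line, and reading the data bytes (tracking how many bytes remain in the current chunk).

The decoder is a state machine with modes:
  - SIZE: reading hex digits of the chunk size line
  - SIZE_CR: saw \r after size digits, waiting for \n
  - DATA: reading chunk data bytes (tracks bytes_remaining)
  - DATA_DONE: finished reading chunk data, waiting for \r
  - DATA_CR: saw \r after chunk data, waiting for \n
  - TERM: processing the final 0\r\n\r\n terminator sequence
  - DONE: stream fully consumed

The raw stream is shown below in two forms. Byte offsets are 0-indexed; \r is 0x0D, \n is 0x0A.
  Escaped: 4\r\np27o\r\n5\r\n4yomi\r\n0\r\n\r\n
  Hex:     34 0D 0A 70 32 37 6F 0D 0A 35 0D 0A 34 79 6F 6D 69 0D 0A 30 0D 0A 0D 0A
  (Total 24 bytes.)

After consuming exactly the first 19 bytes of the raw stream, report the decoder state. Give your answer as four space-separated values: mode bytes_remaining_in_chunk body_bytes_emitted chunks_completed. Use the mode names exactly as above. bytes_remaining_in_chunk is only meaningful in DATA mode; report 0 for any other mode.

Answer: SIZE 0 9 2

Derivation:
Byte 0 = '4': mode=SIZE remaining=0 emitted=0 chunks_done=0
Byte 1 = 0x0D: mode=SIZE_CR remaining=0 emitted=0 chunks_done=0
Byte 2 = 0x0A: mode=DATA remaining=4 emitted=0 chunks_done=0
Byte 3 = 'p': mode=DATA remaining=3 emitted=1 chunks_done=0
Byte 4 = '2': mode=DATA remaining=2 emitted=2 chunks_done=0
Byte 5 = '7': mode=DATA remaining=1 emitted=3 chunks_done=0
Byte 6 = 'o': mode=DATA_DONE remaining=0 emitted=4 chunks_done=0
Byte 7 = 0x0D: mode=DATA_CR remaining=0 emitted=4 chunks_done=0
Byte 8 = 0x0A: mode=SIZE remaining=0 emitted=4 chunks_done=1
Byte 9 = '5': mode=SIZE remaining=0 emitted=4 chunks_done=1
Byte 10 = 0x0D: mode=SIZE_CR remaining=0 emitted=4 chunks_done=1
Byte 11 = 0x0A: mode=DATA remaining=5 emitted=4 chunks_done=1
Byte 12 = '4': mode=DATA remaining=4 emitted=5 chunks_done=1
Byte 13 = 'y': mode=DATA remaining=3 emitted=6 chunks_done=1
Byte 14 = 'o': mode=DATA remaining=2 emitted=7 chunks_done=1
Byte 15 = 'm': mode=DATA remaining=1 emitted=8 chunks_done=1
Byte 16 = 'i': mode=DATA_DONE remaining=0 emitted=9 chunks_done=1
Byte 17 = 0x0D: mode=DATA_CR remaining=0 emitted=9 chunks_done=1
Byte 18 = 0x0A: mode=SIZE remaining=0 emitted=9 chunks_done=2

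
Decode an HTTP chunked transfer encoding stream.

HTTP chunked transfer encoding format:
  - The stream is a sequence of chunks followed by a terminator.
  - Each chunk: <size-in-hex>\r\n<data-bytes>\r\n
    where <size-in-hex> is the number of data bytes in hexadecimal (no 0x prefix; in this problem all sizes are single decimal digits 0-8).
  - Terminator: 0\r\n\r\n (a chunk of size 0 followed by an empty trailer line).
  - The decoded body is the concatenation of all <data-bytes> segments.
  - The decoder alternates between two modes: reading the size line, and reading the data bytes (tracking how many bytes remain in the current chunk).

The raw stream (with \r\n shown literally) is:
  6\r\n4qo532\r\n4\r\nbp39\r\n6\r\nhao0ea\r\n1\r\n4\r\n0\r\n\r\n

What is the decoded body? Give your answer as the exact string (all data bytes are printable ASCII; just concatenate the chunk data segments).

Answer: 4qo532bp39hao0ea4

Derivation:
Chunk 1: stream[0..1]='6' size=0x6=6, data at stream[3..9]='4qo532' -> body[0..6], body so far='4qo532'
Chunk 2: stream[11..12]='4' size=0x4=4, data at stream[14..18]='bp39' -> body[6..10], body so far='4qo532bp39'
Chunk 3: stream[20..21]='6' size=0x6=6, data at stream[23..29]='hao0ea' -> body[10..16], body so far='4qo532bp39hao0ea'
Chunk 4: stream[31..32]='1' size=0x1=1, data at stream[34..35]='4' -> body[16..17], body so far='4qo532bp39hao0ea4'
Chunk 5: stream[37..38]='0' size=0 (terminator). Final body='4qo532bp39hao0ea4' (17 bytes)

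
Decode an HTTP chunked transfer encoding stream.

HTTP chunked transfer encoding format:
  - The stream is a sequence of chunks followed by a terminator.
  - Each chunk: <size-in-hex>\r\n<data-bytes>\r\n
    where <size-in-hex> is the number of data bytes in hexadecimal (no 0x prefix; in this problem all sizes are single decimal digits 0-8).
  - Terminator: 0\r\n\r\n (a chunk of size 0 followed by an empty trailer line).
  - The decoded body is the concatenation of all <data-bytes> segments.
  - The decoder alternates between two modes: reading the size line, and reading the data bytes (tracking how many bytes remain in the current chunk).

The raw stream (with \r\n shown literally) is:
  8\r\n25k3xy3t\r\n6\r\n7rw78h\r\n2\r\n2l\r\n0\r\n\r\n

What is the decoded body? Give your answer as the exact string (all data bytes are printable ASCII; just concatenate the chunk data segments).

Answer: 25k3xy3t7rw78h2l

Derivation:
Chunk 1: stream[0..1]='8' size=0x8=8, data at stream[3..11]='25k3xy3t' -> body[0..8], body so far='25k3xy3t'
Chunk 2: stream[13..14]='6' size=0x6=6, data at stream[16..22]='7rw78h' -> body[8..14], body so far='25k3xy3t7rw78h'
Chunk 3: stream[24..25]='2' size=0x2=2, data at stream[27..29]='2l' -> body[14..16], body so far='25k3xy3t7rw78h2l'
Chunk 4: stream[31..32]='0' size=0 (terminator). Final body='25k3xy3t7rw78h2l' (16 bytes)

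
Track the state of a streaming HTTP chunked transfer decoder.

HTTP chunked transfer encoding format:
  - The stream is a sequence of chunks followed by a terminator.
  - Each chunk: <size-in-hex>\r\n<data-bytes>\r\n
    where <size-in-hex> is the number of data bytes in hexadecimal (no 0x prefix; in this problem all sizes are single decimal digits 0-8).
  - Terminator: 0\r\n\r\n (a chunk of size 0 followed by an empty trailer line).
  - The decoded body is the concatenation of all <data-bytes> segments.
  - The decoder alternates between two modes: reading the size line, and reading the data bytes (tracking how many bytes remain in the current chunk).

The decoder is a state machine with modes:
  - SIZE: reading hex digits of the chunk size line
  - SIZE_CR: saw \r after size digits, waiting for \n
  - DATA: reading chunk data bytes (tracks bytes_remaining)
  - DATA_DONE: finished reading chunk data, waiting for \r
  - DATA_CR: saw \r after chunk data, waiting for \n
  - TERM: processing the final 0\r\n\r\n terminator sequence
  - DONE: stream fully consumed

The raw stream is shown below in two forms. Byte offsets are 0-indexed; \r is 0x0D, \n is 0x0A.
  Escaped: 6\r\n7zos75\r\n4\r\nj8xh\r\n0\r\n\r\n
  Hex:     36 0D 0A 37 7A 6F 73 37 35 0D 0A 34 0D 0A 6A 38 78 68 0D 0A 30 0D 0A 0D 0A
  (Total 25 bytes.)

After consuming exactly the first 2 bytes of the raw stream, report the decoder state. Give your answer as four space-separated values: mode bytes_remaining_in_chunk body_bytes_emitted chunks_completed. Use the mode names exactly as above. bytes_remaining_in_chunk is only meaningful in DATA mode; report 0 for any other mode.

Answer: SIZE_CR 0 0 0

Derivation:
Byte 0 = '6': mode=SIZE remaining=0 emitted=0 chunks_done=0
Byte 1 = 0x0D: mode=SIZE_CR remaining=0 emitted=0 chunks_done=0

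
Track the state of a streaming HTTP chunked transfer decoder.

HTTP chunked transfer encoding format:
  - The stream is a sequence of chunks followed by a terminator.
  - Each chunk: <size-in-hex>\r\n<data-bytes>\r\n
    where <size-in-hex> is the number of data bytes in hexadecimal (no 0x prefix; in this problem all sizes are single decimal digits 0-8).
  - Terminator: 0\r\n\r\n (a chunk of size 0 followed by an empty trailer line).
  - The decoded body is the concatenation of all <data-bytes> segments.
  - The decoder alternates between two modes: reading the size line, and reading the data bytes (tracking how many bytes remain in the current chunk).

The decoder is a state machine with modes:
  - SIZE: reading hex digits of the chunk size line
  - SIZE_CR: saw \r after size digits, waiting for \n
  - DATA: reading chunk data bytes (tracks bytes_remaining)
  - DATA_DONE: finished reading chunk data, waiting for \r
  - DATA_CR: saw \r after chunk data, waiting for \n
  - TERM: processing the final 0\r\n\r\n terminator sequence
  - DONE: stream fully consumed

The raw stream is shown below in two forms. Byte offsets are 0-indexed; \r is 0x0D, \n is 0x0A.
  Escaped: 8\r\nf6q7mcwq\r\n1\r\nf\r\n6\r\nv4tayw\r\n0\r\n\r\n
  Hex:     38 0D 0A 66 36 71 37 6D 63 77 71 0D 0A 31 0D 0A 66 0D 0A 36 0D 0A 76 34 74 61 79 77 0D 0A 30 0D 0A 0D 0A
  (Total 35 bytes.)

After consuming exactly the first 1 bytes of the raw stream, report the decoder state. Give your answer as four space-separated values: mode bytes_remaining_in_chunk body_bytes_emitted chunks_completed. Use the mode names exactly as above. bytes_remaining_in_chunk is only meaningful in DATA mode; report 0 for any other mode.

Byte 0 = '8': mode=SIZE remaining=0 emitted=0 chunks_done=0

Answer: SIZE 0 0 0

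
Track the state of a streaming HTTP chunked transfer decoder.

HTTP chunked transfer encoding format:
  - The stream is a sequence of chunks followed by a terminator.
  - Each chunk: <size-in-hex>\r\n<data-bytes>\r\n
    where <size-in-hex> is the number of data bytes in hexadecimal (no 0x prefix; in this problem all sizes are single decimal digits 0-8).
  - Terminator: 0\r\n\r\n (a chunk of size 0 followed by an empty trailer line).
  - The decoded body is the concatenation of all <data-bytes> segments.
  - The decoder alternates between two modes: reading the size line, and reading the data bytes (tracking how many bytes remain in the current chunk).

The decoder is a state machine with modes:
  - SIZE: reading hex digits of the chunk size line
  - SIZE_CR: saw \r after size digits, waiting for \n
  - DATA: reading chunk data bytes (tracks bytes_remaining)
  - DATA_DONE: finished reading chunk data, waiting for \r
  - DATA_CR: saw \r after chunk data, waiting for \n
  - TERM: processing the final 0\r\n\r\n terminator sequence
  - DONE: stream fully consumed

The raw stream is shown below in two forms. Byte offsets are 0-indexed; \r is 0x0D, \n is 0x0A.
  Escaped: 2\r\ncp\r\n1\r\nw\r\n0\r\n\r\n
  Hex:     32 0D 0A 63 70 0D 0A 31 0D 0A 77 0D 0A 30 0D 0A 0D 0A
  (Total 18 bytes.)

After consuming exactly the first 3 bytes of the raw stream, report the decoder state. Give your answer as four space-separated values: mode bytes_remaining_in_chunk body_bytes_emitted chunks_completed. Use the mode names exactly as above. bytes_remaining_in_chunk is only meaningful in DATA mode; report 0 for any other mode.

Answer: DATA 2 0 0

Derivation:
Byte 0 = '2': mode=SIZE remaining=0 emitted=0 chunks_done=0
Byte 1 = 0x0D: mode=SIZE_CR remaining=0 emitted=0 chunks_done=0
Byte 2 = 0x0A: mode=DATA remaining=2 emitted=0 chunks_done=0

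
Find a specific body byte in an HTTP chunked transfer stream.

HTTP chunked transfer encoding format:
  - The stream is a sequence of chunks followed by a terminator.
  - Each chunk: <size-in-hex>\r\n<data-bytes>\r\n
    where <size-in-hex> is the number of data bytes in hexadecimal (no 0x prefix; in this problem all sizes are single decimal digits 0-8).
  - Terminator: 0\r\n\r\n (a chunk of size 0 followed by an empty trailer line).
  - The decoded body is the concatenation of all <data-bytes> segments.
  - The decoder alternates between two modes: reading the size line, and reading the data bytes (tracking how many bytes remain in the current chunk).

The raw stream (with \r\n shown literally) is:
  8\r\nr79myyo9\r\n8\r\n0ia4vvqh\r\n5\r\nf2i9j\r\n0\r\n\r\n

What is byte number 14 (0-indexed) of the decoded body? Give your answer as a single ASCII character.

Chunk 1: stream[0..1]='8' size=0x8=8, data at stream[3..11]='r79myyo9' -> body[0..8], body so far='r79myyo9'
Chunk 2: stream[13..14]='8' size=0x8=8, data at stream[16..24]='0ia4vvqh' -> body[8..16], body so far='r79myyo90ia4vvqh'
Chunk 3: stream[26..27]='5' size=0x5=5, data at stream[29..34]='f2i9j' -> body[16..21], body so far='r79myyo90ia4vvqhf2i9j'
Chunk 4: stream[36..37]='0' size=0 (terminator). Final body='r79myyo90ia4vvqhf2i9j' (21 bytes)
Body byte 14 = 'q'

Answer: q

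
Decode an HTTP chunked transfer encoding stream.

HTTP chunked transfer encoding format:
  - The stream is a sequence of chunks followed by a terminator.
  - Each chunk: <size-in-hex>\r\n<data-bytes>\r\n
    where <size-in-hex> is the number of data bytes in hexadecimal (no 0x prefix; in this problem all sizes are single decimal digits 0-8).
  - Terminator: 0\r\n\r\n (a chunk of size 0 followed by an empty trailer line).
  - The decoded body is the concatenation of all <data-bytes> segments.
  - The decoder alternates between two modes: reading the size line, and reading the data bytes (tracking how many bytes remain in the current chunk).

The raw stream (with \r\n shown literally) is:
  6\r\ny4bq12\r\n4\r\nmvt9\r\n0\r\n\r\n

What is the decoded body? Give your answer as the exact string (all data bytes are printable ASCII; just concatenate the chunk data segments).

Chunk 1: stream[0..1]='6' size=0x6=6, data at stream[3..9]='y4bq12' -> body[0..6], body so far='y4bq12'
Chunk 2: stream[11..12]='4' size=0x4=4, data at stream[14..18]='mvt9' -> body[6..10], body so far='y4bq12mvt9'
Chunk 3: stream[20..21]='0' size=0 (terminator). Final body='y4bq12mvt9' (10 bytes)

Answer: y4bq12mvt9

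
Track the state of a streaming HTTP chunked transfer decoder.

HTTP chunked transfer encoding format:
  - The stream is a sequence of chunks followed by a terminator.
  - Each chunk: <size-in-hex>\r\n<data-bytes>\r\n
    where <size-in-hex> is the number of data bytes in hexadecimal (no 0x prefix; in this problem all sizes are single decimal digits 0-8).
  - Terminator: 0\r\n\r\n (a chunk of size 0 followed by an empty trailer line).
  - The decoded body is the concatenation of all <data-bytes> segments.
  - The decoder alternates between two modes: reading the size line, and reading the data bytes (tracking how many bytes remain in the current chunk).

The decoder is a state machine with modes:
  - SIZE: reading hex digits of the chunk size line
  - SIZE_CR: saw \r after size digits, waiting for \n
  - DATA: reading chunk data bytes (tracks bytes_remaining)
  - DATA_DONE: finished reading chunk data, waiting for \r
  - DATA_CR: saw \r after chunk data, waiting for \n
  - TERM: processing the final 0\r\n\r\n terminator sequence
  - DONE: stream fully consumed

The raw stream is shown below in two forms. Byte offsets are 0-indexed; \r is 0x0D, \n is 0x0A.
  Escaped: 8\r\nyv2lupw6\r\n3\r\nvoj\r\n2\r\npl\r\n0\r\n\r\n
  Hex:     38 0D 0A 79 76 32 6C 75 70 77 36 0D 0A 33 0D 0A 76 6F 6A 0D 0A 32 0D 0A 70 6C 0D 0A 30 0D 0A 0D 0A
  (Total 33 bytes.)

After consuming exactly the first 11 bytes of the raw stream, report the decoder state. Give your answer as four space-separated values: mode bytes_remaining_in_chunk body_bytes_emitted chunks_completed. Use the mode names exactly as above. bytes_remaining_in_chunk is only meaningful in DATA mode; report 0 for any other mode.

Answer: DATA_DONE 0 8 0

Derivation:
Byte 0 = '8': mode=SIZE remaining=0 emitted=0 chunks_done=0
Byte 1 = 0x0D: mode=SIZE_CR remaining=0 emitted=0 chunks_done=0
Byte 2 = 0x0A: mode=DATA remaining=8 emitted=0 chunks_done=0
Byte 3 = 'y': mode=DATA remaining=7 emitted=1 chunks_done=0
Byte 4 = 'v': mode=DATA remaining=6 emitted=2 chunks_done=0
Byte 5 = '2': mode=DATA remaining=5 emitted=3 chunks_done=0
Byte 6 = 'l': mode=DATA remaining=4 emitted=4 chunks_done=0
Byte 7 = 'u': mode=DATA remaining=3 emitted=5 chunks_done=0
Byte 8 = 'p': mode=DATA remaining=2 emitted=6 chunks_done=0
Byte 9 = 'w': mode=DATA remaining=1 emitted=7 chunks_done=0
Byte 10 = '6': mode=DATA_DONE remaining=0 emitted=8 chunks_done=0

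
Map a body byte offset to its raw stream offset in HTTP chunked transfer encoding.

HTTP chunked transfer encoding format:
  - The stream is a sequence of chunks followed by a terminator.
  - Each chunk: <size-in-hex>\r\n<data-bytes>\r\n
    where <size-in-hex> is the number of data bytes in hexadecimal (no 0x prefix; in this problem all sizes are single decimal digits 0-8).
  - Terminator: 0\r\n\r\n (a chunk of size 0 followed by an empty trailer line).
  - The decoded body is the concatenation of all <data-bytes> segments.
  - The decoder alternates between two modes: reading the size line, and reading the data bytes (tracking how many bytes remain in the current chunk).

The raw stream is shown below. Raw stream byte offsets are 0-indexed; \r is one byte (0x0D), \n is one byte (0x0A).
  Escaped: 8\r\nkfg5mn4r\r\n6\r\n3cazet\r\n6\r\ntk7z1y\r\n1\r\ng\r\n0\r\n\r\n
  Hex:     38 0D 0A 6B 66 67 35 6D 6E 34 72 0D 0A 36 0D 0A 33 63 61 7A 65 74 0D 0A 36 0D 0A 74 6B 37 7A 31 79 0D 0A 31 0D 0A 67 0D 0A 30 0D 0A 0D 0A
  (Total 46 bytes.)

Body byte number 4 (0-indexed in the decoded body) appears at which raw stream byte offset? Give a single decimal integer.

Chunk 1: stream[0..1]='8' size=0x8=8, data at stream[3..11]='kfg5mn4r' -> body[0..8], body so far='kfg5mn4r'
Chunk 2: stream[13..14]='6' size=0x6=6, data at stream[16..22]='3cazet' -> body[8..14], body so far='kfg5mn4r3cazet'
Chunk 3: stream[24..25]='6' size=0x6=6, data at stream[27..33]='tk7z1y' -> body[14..20], body so far='kfg5mn4r3cazettk7z1y'
Chunk 4: stream[35..36]='1' size=0x1=1, data at stream[38..39]='g' -> body[20..21], body so far='kfg5mn4r3cazettk7z1yg'
Chunk 5: stream[41..42]='0' size=0 (terminator). Final body='kfg5mn4r3cazettk7z1yg' (21 bytes)
Body byte 4 at stream offset 7

Answer: 7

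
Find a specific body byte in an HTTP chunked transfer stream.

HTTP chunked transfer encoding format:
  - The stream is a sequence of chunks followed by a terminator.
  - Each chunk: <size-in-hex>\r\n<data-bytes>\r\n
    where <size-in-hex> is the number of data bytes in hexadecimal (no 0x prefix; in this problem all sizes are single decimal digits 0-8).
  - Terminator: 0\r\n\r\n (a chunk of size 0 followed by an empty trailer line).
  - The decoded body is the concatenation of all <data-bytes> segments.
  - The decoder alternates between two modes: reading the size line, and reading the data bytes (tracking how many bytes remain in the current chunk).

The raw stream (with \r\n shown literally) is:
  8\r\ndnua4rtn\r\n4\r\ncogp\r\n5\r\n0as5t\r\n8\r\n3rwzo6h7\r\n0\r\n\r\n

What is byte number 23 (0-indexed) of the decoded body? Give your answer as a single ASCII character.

Chunk 1: stream[0..1]='8' size=0x8=8, data at stream[3..11]='dnua4rtn' -> body[0..8], body so far='dnua4rtn'
Chunk 2: stream[13..14]='4' size=0x4=4, data at stream[16..20]='cogp' -> body[8..12], body so far='dnua4rtncogp'
Chunk 3: stream[22..23]='5' size=0x5=5, data at stream[25..30]='0as5t' -> body[12..17], body so far='dnua4rtncogp0as5t'
Chunk 4: stream[32..33]='8' size=0x8=8, data at stream[35..43]='3rwzo6h7' -> body[17..25], body so far='dnua4rtncogp0as5t3rwzo6h7'
Chunk 5: stream[45..46]='0' size=0 (terminator). Final body='dnua4rtncogp0as5t3rwzo6h7' (25 bytes)
Body byte 23 = 'h'

Answer: h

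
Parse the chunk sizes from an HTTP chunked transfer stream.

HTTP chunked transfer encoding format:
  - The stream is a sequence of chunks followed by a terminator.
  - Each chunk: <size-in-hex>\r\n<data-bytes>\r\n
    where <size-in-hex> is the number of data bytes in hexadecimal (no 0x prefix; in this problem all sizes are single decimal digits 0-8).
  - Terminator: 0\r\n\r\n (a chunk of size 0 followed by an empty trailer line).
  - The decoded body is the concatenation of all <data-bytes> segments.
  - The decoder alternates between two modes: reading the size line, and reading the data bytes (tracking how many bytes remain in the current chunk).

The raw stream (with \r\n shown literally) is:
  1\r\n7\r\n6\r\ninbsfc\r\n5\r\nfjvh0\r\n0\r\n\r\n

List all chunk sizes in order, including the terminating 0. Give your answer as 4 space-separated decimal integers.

Answer: 1 6 5 0

Derivation:
Chunk 1: stream[0..1]='1' size=0x1=1, data at stream[3..4]='7' -> body[0..1], body so far='7'
Chunk 2: stream[6..7]='6' size=0x6=6, data at stream[9..15]='inbsfc' -> body[1..7], body so far='7inbsfc'
Chunk 3: stream[17..18]='5' size=0x5=5, data at stream[20..25]='fjvh0' -> body[7..12], body so far='7inbsfcfjvh0'
Chunk 4: stream[27..28]='0' size=0 (terminator). Final body='7inbsfcfjvh0' (12 bytes)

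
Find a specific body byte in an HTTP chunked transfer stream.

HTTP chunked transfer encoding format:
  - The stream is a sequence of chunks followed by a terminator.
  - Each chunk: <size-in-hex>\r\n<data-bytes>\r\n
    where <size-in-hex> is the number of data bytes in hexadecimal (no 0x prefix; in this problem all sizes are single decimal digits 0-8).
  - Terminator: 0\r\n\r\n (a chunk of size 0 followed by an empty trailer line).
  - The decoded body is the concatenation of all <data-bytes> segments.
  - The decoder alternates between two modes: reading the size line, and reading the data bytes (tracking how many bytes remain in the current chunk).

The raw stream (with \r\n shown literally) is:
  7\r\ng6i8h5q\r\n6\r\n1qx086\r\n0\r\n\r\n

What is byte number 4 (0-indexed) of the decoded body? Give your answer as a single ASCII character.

Chunk 1: stream[0..1]='7' size=0x7=7, data at stream[3..10]='g6i8h5q' -> body[0..7], body so far='g6i8h5q'
Chunk 2: stream[12..13]='6' size=0x6=6, data at stream[15..21]='1qx086' -> body[7..13], body so far='g6i8h5q1qx086'
Chunk 3: stream[23..24]='0' size=0 (terminator). Final body='g6i8h5q1qx086' (13 bytes)
Body byte 4 = 'h'

Answer: h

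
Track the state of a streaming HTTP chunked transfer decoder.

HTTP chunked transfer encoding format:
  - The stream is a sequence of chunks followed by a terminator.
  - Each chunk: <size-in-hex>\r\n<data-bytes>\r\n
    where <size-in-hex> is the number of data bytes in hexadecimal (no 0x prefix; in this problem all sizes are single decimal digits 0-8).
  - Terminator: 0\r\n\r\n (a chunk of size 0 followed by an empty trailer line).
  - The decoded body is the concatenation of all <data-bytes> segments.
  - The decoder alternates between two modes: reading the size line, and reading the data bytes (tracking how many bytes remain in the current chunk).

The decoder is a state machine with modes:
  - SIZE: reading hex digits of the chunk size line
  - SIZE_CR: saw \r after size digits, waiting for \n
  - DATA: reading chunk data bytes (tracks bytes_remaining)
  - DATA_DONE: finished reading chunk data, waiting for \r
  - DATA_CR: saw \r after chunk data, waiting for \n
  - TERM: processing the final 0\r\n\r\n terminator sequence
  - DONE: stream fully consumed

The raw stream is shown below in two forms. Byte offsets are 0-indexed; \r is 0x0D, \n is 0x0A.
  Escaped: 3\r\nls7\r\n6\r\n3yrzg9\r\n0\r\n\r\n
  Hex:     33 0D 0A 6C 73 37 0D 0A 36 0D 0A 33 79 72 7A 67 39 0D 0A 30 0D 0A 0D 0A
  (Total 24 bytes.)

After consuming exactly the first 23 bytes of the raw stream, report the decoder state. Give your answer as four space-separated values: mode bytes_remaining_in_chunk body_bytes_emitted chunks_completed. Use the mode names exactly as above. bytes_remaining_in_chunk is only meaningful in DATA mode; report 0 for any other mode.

Answer: TERM 0 9 2

Derivation:
Byte 0 = '3': mode=SIZE remaining=0 emitted=0 chunks_done=0
Byte 1 = 0x0D: mode=SIZE_CR remaining=0 emitted=0 chunks_done=0
Byte 2 = 0x0A: mode=DATA remaining=3 emitted=0 chunks_done=0
Byte 3 = 'l': mode=DATA remaining=2 emitted=1 chunks_done=0
Byte 4 = 's': mode=DATA remaining=1 emitted=2 chunks_done=0
Byte 5 = '7': mode=DATA_DONE remaining=0 emitted=3 chunks_done=0
Byte 6 = 0x0D: mode=DATA_CR remaining=0 emitted=3 chunks_done=0
Byte 7 = 0x0A: mode=SIZE remaining=0 emitted=3 chunks_done=1
Byte 8 = '6': mode=SIZE remaining=0 emitted=3 chunks_done=1
Byte 9 = 0x0D: mode=SIZE_CR remaining=0 emitted=3 chunks_done=1
Byte 10 = 0x0A: mode=DATA remaining=6 emitted=3 chunks_done=1
Byte 11 = '3': mode=DATA remaining=5 emitted=4 chunks_done=1
Byte 12 = 'y': mode=DATA remaining=4 emitted=5 chunks_done=1
Byte 13 = 'r': mode=DATA remaining=3 emitted=6 chunks_done=1
Byte 14 = 'z': mode=DATA remaining=2 emitted=7 chunks_done=1
Byte 15 = 'g': mode=DATA remaining=1 emitted=8 chunks_done=1
Byte 16 = '9': mode=DATA_DONE remaining=0 emitted=9 chunks_done=1
Byte 17 = 0x0D: mode=DATA_CR remaining=0 emitted=9 chunks_done=1
Byte 18 = 0x0A: mode=SIZE remaining=0 emitted=9 chunks_done=2
Byte 19 = '0': mode=SIZE remaining=0 emitted=9 chunks_done=2
Byte 20 = 0x0D: mode=SIZE_CR remaining=0 emitted=9 chunks_done=2
Byte 21 = 0x0A: mode=TERM remaining=0 emitted=9 chunks_done=2
Byte 22 = 0x0D: mode=TERM remaining=0 emitted=9 chunks_done=2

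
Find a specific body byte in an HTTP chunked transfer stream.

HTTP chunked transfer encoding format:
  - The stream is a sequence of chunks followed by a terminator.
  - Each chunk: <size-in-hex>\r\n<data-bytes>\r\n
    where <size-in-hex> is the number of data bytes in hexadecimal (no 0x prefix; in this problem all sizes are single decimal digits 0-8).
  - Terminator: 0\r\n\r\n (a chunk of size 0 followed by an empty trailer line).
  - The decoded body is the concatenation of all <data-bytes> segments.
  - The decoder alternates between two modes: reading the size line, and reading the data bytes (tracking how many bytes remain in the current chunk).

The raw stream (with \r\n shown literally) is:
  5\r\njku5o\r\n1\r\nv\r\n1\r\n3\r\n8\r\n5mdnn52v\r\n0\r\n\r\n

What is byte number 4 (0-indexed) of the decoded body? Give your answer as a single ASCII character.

Chunk 1: stream[0..1]='5' size=0x5=5, data at stream[3..8]='jku5o' -> body[0..5], body so far='jku5o'
Chunk 2: stream[10..11]='1' size=0x1=1, data at stream[13..14]='v' -> body[5..6], body so far='jku5ov'
Chunk 3: stream[16..17]='1' size=0x1=1, data at stream[19..20]='3' -> body[6..7], body so far='jku5ov3'
Chunk 4: stream[22..23]='8' size=0x8=8, data at stream[25..33]='5mdnn52v' -> body[7..15], body so far='jku5ov35mdnn52v'
Chunk 5: stream[35..36]='0' size=0 (terminator). Final body='jku5ov35mdnn52v' (15 bytes)
Body byte 4 = 'o'

Answer: o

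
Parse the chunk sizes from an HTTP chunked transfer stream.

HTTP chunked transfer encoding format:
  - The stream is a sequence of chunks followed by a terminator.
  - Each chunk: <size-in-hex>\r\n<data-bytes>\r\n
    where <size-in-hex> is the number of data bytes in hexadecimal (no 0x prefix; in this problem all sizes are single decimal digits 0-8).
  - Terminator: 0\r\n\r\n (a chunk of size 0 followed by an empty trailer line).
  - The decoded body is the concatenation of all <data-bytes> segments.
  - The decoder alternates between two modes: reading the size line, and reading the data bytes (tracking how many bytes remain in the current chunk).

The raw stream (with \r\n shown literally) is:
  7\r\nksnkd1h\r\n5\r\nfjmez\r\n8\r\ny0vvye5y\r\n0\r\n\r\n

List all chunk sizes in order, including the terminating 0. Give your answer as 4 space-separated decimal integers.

Chunk 1: stream[0..1]='7' size=0x7=7, data at stream[3..10]='ksnkd1h' -> body[0..7], body so far='ksnkd1h'
Chunk 2: stream[12..13]='5' size=0x5=5, data at stream[15..20]='fjmez' -> body[7..12], body so far='ksnkd1hfjmez'
Chunk 3: stream[22..23]='8' size=0x8=8, data at stream[25..33]='y0vvye5y' -> body[12..20], body so far='ksnkd1hfjmezy0vvye5y'
Chunk 4: stream[35..36]='0' size=0 (terminator). Final body='ksnkd1hfjmezy0vvye5y' (20 bytes)

Answer: 7 5 8 0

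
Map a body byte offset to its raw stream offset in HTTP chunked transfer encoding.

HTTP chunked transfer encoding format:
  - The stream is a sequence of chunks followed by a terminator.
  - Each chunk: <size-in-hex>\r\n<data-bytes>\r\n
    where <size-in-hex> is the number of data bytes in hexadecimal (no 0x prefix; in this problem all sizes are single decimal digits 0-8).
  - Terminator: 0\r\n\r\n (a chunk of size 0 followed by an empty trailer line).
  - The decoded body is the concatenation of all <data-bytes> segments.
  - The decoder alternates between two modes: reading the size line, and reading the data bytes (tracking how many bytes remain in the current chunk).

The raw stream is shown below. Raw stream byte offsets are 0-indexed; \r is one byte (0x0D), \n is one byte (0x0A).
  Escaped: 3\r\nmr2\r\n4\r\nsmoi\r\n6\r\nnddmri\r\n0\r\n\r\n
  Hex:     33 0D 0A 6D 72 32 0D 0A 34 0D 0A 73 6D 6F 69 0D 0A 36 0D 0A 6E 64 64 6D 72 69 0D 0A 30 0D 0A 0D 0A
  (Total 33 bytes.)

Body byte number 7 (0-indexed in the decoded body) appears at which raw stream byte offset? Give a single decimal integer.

Chunk 1: stream[0..1]='3' size=0x3=3, data at stream[3..6]='mr2' -> body[0..3], body so far='mr2'
Chunk 2: stream[8..9]='4' size=0x4=4, data at stream[11..15]='smoi' -> body[3..7], body so far='mr2smoi'
Chunk 3: stream[17..18]='6' size=0x6=6, data at stream[20..26]='nddmri' -> body[7..13], body so far='mr2smoinddmri'
Chunk 4: stream[28..29]='0' size=0 (terminator). Final body='mr2smoinddmri' (13 bytes)
Body byte 7 at stream offset 20

Answer: 20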